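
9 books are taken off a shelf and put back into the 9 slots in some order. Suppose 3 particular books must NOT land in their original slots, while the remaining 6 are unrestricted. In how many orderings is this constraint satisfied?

256320

Let A_j be the event that the j-th constrained one is fixed. By inclusion-exclusion over the 3 events:
Σ_{j=0}^{3} (-1)^j C(3,j)(9-j)!
= C(3,0)·9! - C(3,1)·8! + C(3,2)·7! - C(3,3)·6!
= 362880 - 120960 + 15120 - 720
= 256320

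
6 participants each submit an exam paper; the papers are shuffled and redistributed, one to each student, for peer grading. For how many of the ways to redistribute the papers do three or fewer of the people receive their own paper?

704

Sum C(6,i)·!(6-i) for i = 0..3:
  i=0: C(6,0)·!6 = 1·265 = 265
  i=1: C(6,1)·!5 = 6·44 = 264
  i=2: C(6,2)·!4 = 15·9 = 135
  i=3: C(6,3)·!3 = 20·2 = 40
Total = 704.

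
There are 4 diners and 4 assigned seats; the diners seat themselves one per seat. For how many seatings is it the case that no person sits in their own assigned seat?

9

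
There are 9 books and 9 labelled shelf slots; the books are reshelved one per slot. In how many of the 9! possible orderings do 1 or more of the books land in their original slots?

# with exactly i fixed is C(9,i)·!(9-i); sum over i=1..9:
  i=1: C(9,1)·!8 = 9·14833 = 133497
  i=2: C(9,2)·!7 = 36·1854 = 66744
  i=3: C(9,3)·!6 = 84·265 = 22260
  i=4: C(9,4)·!5 = 126·44 = 5544
  i=5: C(9,5)·!4 = 126·9 = 1134
  i=6: C(9,6)·!3 = 84·2 = 168
  i=7: C(9,7)·!2 = 36·1 = 36
  i=8: C(9,8)·!1 = 9·0 = 0
  i=9: C(9,9)·!0 = 1·1 = 1
Total = 229384.

229384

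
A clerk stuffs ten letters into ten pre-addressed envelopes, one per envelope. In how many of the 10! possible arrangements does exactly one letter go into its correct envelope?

1334960

Choose which one of the 10 is fixed: C(10,1) = 10.
The other 9 form a derangement: !9 = 133496.
Total: 10 × 133496 = 1334960.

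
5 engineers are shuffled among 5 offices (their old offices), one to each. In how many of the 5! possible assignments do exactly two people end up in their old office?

Pick the 2 fixed positions: C(5,2) = 10 ways.
The remaining 3 must be deranged: !3 = 2.
Total: 10 × 2 = 20.

20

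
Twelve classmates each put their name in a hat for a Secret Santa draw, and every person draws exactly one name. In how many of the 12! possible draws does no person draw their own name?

The number of derangements of 12 is !12 = Σ_{k=0}^{12} (-1)^k·12!/k!
= 12! - 12!/1! + 12!/2! - 12!/3! + 12!/4! - 12!/5! + 12!/6! - 12!/7! + 12!/8! - 12!/9! + 12!/10! - 12!/11! + 12!/12!
= 479001600 - 479001600 + 239500800 - 79833600 + 19958400 - 3991680 + 665280 - 95040 + 11880 - 1320 + 132 - 12 + 1
= 176214841

176214841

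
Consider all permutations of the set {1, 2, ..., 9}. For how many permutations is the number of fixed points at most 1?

Sum C(9,i)·!(9-i) for i = 0..1:
  i=0: C(9,0)·!9 = 1·133496 = 133496
  i=1: C(9,1)·!8 = 9·14833 = 133497
Total = 266993.

266993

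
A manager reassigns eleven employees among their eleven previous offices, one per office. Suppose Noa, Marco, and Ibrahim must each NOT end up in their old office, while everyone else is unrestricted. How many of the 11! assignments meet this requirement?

Inclusion-exclusion on the 3 forbidden self-matches:
Σ_{j=0}^{3} (-1)^j C(3,j)(11-j)!
= C(3,0)·11! - C(3,1)·10! + C(3,2)·9! - C(3,3)·8!
= 39916800 - 10886400 + 1088640 - 40320
= 30078720

30078720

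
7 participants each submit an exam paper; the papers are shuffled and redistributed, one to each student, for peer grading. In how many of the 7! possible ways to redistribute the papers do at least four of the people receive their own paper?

Sum C(7,i)·!(7-i) for i = 4..7:
  i=4: C(7,4)·!3 = 35·2 = 70
  i=5: C(7,5)·!2 = 21·1 = 21
  i=6: C(7,6)·!1 = 7·0 = 0
  i=7: C(7,7)·!0 = 1·1 = 1
Total = 92.

92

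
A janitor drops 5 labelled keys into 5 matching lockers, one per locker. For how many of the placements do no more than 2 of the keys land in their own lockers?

# with exactly i fixed is C(5,i)·!(5-i); sum over i=0..2:
  i=0: C(5,0)·!5 = 1·44 = 44
  i=1: C(5,1)·!4 = 5·9 = 45
  i=2: C(5,2)·!3 = 10·2 = 20
Total = 109.

109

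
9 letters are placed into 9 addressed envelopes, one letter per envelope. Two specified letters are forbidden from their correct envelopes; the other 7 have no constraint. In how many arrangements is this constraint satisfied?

287280

Let A_j be the event that the j-th constrained one is fixed. By inclusion-exclusion over the 2 events:
Σ_{j=0}^{2} (-1)^j C(2,j)(9-j)!
= C(2,0)·9! - C(2,1)·8! + C(2,2)·7!
= 362880 - 80640 + 5040
= 287280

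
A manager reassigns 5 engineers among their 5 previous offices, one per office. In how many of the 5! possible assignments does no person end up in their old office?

44

Use !n = (n-1)(!(n-1) + !(n-2)).
!5 = 4·(9 + 2) = 4·11 = 44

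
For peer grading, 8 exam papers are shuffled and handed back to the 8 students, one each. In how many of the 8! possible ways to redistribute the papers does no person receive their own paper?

14833

!8 is the nearest integer to 8!/e.
8! = 40320, and 40320/e ≈ 14832.90, so !8 = 14833.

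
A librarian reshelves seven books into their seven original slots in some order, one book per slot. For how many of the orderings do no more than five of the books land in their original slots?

5039

Sum C(7,i)·!(7-i) for i = 0..5:
  i=0: C(7,0)·!7 = 1·1854 = 1854
  i=1: C(7,1)·!6 = 7·265 = 1855
  i=2: C(7,2)·!5 = 21·44 = 924
  i=3: C(7,3)·!4 = 35·9 = 315
  i=4: C(7,4)·!3 = 35·2 = 70
  i=5: C(7,5)·!2 = 21·1 = 21
Total = 5039.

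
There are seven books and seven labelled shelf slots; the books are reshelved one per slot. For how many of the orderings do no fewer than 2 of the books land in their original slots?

1331

# with exactly i fixed is C(7,i)·!(7-i); sum over i=2..7:
  i=2: C(7,2)·!5 = 21·44 = 924
  i=3: C(7,3)·!4 = 35·9 = 315
  i=4: C(7,4)·!3 = 35·2 = 70
  i=5: C(7,5)·!2 = 21·1 = 21
  i=6: C(7,6)·!1 = 7·0 = 0
  i=7: C(7,7)·!0 = 1·1 = 1
Total = 1331.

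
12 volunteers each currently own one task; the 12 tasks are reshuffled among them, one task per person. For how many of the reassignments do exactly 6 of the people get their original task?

244860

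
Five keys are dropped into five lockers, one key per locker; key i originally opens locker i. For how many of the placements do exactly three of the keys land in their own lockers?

10

Choose which 3 of the 5 are fixed: C(5,3) = 10.
The remaining 2 must be deranged: !2 = 1.
Total: 10 × 1 = 10.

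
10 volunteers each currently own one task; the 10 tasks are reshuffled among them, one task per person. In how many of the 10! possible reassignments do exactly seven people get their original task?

Choose which 7 of the 10 are fixed: C(10,7) = 120.
The other 3 form a derangement: !3 = 2.
Total: 120 × 2 = 240.

240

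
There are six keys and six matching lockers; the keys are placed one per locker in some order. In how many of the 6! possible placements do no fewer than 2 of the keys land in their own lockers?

# with exactly i fixed is C(6,i)·!(6-i); sum over i=2..6:
  i=2: C(6,2)·!4 = 15·9 = 135
  i=3: C(6,3)·!3 = 20·2 = 40
  i=4: C(6,4)·!2 = 15·1 = 15
  i=5: C(6,5)·!1 = 6·0 = 0
  i=6: C(6,6)·!0 = 1·1 = 1
Total = 191.

191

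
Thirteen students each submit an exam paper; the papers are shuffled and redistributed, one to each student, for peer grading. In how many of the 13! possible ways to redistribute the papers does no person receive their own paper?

Recurrence: !13 = 13·!12 + (-1)^13.
!13 = 13·176214841 - 1 = 2290792932

2290792932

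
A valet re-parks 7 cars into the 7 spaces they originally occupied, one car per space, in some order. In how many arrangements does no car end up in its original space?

1854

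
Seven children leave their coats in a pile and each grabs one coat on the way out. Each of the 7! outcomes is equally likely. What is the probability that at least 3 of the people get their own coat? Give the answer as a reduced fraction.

Favorable outcomes: Σ_{i≥3} C(7,i)·!(7-i) = 35·9 + 35·2 + 21·1 + 7·0 + 1·1 = 407.
Total outcomes: 7! = 5040.
Probability = 407/5040 = 407/5040.

407/5040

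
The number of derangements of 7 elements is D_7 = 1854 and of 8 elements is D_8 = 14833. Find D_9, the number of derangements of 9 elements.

133496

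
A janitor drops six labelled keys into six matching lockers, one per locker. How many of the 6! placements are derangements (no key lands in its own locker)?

265

!6 = 6! · Σ_{k=0}^{6} (-1)^k/k!
= 6! - 6!/1! + 6!/2! - 6!/3! + 6!/4! - 6!/5! + 6!/6!
= 720 - 720 + 360 - 120 + 30 - 6 + 1
= 265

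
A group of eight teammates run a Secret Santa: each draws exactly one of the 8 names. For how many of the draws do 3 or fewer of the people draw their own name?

# with exactly i fixed is C(8,i)·!(8-i); sum over i=0..3:
  i=0: C(8,0)·!8 = 1·14833 = 14833
  i=1: C(8,1)·!7 = 8·1854 = 14832
  i=2: C(8,2)·!6 = 28·265 = 7420
  i=3: C(8,3)·!5 = 56·44 = 2464
Total = 39549.

39549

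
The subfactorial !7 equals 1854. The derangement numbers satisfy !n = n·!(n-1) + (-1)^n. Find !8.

14833

!8 = 8·1854 + 1 = 14833.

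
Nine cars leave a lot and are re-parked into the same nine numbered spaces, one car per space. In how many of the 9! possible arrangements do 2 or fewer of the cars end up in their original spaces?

333737

Sum C(9,i)·!(9-i) for i = 0..2:
  i=0: C(9,0)·!9 = 1·133496 = 133496
  i=1: C(9,1)·!8 = 9·14833 = 133497
  i=2: C(9,2)·!7 = 36·1854 = 66744
Total = 333737.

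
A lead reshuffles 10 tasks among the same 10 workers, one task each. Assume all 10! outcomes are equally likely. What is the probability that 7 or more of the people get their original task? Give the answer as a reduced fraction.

143/1814400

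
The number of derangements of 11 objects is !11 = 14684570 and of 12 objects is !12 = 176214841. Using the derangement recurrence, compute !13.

!13 = (13-1)·(!12 + !11) = 12·(176214841 + 14684570) = 12·190899411 = 2290792932.

2290792932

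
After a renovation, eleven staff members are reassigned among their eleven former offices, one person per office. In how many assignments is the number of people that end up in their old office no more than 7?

39916414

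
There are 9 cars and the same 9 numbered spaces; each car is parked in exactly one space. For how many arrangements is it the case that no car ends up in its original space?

133496

The number of derangements of 9 is !9 = Σ_{k=0}^{9} (-1)^k·9!/k!
= 9! - 9!/1! + 9!/2! - 9!/3! + 9!/4! - 9!/5! + 9!/6! - 9!/7! + 9!/8! - 9!/9!
= 362880 - 362880 + 181440 - 60480 + 15120 - 3024 + 504 - 72 + 9 - 1
= 133496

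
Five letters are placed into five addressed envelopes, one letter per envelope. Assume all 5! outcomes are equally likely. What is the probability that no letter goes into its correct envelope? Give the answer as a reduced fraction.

11/30

Favorable outcomes: !5 = 44.
Total outcomes: 5! = 120.
Probability = 44/120 = 11/30.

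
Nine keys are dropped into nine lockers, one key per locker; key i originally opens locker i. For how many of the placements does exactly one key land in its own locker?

133497

Pick the single fixed position: C(9,1) = 9 ways.
The remaining 8 must be deranged: !8 = 14833.
Total: 9 × 14833 = 133497.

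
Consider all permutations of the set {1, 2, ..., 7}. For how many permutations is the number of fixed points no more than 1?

Sum C(7,i)·!(7-i) for i = 0..1:
  i=0: C(7,0)·!7 = 1·1854 = 1854
  i=1: C(7,1)·!6 = 7·265 = 1855
Total = 3709.

3709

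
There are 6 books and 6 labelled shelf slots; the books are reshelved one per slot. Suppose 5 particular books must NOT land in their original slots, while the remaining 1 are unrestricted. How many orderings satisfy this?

Let A_j be the event that the j-th constrained one is fixed. By inclusion-exclusion over the 5 events:
Σ_{j=0}^{5} (-1)^j C(5,j)(6-j)!
= C(5,0)·6! - C(5,1)·5! + C(5,2)·4! - C(5,3)·3! + C(5,4)·2! - C(5,5)·1!
= 720 - 600 + 240 - 60 + 10 - 1
= 309

309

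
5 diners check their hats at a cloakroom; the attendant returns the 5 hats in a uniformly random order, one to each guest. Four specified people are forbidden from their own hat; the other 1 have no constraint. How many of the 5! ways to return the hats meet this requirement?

Let A_j be the event that the j-th constrained one is fixed. By inclusion-exclusion over the 4 events:
Σ_{j=0}^{4} (-1)^j C(4,j)(5-j)!
= C(4,0)·5! - C(4,1)·4! + C(4,2)·3! - C(4,3)·2! + C(4,4)·1!
= 120 - 96 + 36 - 8 + 1
= 53

53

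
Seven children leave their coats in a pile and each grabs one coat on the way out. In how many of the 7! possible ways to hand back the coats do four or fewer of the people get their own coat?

Sum C(7,i)·!(7-i) for i = 0..4:
  i=0: C(7,0)·!7 = 1·1854 = 1854
  i=1: C(7,1)·!6 = 7·265 = 1855
  i=2: C(7,2)·!5 = 21·44 = 924
  i=3: C(7,3)·!4 = 35·9 = 315
  i=4: C(7,4)·!3 = 35·2 = 70
Total = 5018.

5018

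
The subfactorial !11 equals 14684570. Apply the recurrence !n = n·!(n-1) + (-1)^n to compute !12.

!12 = 12·14684570 + 1 = 176214841.

176214841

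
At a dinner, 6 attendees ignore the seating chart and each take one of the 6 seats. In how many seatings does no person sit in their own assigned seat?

265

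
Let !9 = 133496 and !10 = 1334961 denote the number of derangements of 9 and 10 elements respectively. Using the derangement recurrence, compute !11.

14684570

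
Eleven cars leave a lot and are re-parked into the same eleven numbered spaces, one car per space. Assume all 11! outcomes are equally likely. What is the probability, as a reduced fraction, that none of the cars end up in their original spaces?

Favorable outcomes: !11 = 14684570.
Total outcomes: 11! = 39916800.
Probability = 14684570/39916800 = 1468457/3991680.

1468457/3991680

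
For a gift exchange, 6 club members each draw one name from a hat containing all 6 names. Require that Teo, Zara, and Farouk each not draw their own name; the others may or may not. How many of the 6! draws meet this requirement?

Let A_j be the event that the j-th constrained one is fixed. By inclusion-exclusion over the 3 events:
Σ_{j=0}^{3} (-1)^j C(3,j)(6-j)!
= C(3,0)·6! - C(3,1)·5! + C(3,2)·4! - C(3,3)·3!
= 720 - 360 + 72 - 6
= 426

426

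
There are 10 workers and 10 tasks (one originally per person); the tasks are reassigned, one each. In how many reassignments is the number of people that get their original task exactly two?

Pick the 2 fixed positions: C(10,2) = 45 ways.
The other 8 form a derangement: !8 = 14833.
Total: 45 × 14833 = 667485.

667485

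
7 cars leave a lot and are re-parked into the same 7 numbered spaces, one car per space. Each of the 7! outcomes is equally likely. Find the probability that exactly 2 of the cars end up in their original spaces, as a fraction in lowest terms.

11/60

Favorable outcomes: C(7,2)·!5 = 21·44 = 924.
Total outcomes: 7! = 5040.
Probability = 924/5040 = 11/60.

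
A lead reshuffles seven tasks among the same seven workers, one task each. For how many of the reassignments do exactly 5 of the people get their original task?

21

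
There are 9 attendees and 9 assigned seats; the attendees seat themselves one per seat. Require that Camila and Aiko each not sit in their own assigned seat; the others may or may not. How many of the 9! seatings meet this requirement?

287280

Inclusion-exclusion on the 2 forbidden self-matches:
Σ_{j=0}^{2} (-1)^j C(2,j)(9-j)!
= C(2,0)·9! - C(2,1)·8! + C(2,2)·7!
= 362880 - 80640 + 5040
= 287280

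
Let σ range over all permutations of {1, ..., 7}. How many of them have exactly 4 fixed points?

70

Pick the 4 fixed positions: C(7,4) = 35 ways.
The remaining 3 must be deranged: !3 = 2.
Total: 35 × 2 = 70.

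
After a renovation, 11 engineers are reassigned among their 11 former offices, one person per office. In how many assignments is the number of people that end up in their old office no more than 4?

39770686

Sum C(11,i)·!(11-i) for i = 0..4:
  i=0: C(11,0)·!11 = 1·14684570 = 14684570
  i=1: C(11,1)·!10 = 11·1334961 = 14684571
  i=2: C(11,2)·!9 = 55·133496 = 7342280
  i=3: C(11,3)·!8 = 165·14833 = 2447445
  i=4: C(11,4)·!7 = 330·1854 = 611820
Total = 39770686.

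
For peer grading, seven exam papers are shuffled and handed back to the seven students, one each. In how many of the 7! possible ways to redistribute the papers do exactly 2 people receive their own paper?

924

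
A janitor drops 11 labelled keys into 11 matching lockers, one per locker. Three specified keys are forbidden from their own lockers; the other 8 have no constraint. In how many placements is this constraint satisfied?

Inclusion-exclusion on the 3 forbidden self-matches:
Σ_{j=0}^{3} (-1)^j C(3,j)(11-j)!
= C(3,0)·11! - C(3,1)·10! + C(3,2)·9! - C(3,3)·8!
= 39916800 - 10886400 + 1088640 - 40320
= 30078720

30078720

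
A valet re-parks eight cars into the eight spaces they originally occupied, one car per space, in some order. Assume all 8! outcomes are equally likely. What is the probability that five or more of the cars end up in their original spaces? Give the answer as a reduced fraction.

Favorable outcomes: Σ_{i≥5} C(8,i)·!(8-i) = 56·2 + 28·1 + 8·0 + 1·1 = 141.
Total outcomes: 8! = 40320.
Probability = 141/40320 = 47/13440.

47/13440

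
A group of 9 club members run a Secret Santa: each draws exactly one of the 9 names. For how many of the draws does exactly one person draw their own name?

133497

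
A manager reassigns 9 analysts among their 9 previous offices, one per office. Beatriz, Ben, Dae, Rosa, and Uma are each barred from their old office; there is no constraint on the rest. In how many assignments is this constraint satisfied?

Inclusion-exclusion on the 5 forbidden self-matches:
Σ_{j=0}^{5} (-1)^j C(5,j)(9-j)!
= C(5,0)·9! - C(5,1)·8! + C(5,2)·7! - C(5,3)·6! + C(5,4)·5! - C(5,5)·4!
= 362880 - 201600 + 50400 - 7200 + 600 - 24
= 205056

205056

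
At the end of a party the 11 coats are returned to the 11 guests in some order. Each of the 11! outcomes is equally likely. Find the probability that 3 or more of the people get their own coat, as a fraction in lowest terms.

3205379/39916800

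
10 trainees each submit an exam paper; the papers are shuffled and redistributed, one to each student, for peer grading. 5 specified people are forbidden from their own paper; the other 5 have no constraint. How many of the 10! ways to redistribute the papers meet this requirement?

2170680

Let A_j be the event that the j-th constrained one is fixed. By inclusion-exclusion over the 5 events:
Σ_{j=0}^{5} (-1)^j C(5,j)(10-j)!
= C(5,0)·10! - C(5,1)·9! + C(5,2)·8! - C(5,3)·7! + C(5,4)·6! - C(5,5)·5!
= 3628800 - 1814400 + 403200 - 50400 + 3600 - 120
= 2170680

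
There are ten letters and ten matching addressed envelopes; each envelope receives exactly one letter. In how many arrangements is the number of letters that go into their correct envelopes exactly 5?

11088

Choose which 5 of the 10 are fixed: C(10,5) = 252.
The remaining 5 must be deranged: !5 = 44.
Total: 252 × 44 = 11088.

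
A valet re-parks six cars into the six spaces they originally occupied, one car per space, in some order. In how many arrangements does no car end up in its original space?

265

The subfactorial !6 = [6!/e] (nearest integer).
6! = 720, and 720/e ≈ 264.87, so !6 = 265.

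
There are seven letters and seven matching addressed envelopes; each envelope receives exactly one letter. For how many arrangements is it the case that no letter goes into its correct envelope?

1854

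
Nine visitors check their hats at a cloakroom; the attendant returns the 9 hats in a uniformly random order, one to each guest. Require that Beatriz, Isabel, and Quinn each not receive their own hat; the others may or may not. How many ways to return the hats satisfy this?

256320

Let A_j be the event that the j-th constrained one is fixed. By inclusion-exclusion over the 3 events:
Σ_{j=0}^{3} (-1)^j C(3,j)(9-j)!
= C(3,0)·9! - C(3,1)·8! + C(3,2)·7! - C(3,3)·6!
= 362880 - 120960 + 15120 - 720
= 256320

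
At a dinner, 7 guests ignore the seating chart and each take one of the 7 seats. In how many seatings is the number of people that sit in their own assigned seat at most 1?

# with exactly i fixed is C(7,i)·!(7-i); sum over i=0..1:
  i=0: C(7,0)·!7 = 1·1854 = 1854
  i=1: C(7,1)·!6 = 7·265 = 1855
Total = 3709.

3709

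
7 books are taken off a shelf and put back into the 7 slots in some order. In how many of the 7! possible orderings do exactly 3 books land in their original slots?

Choose which 3 of the 7 are fixed: C(7,3) = 35.
The remaining 4 must be deranged: !4 = 9.
Total: 35 × 9 = 315.

315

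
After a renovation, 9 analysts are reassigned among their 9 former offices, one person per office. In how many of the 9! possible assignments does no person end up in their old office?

133496

By inclusion-exclusion, !9 = Σ (-1)^k · 9!/k! for k=0..9
= 9! - 9!/1! + 9!/2! - 9!/3! + 9!/4! - 9!/5! + 9!/6! - 9!/7! + 9!/8! - 9!/9!
= 362880 - 362880 + 181440 - 60480 + 15120 - 3024 + 504 - 72 + 9 - 1
= 133496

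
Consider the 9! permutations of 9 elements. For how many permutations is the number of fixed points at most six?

362843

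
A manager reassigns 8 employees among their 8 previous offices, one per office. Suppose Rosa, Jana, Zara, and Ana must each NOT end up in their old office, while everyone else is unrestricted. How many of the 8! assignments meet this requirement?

24024

Let A_j be the event that the j-th constrained one is fixed. By inclusion-exclusion over the 4 events:
Σ_{j=0}^{4} (-1)^j C(4,j)(8-j)!
= C(4,0)·8! - C(4,1)·7! + C(4,2)·6! - C(4,3)·5! + C(4,4)·4!
= 40320 - 20160 + 4320 - 480 + 24
= 24024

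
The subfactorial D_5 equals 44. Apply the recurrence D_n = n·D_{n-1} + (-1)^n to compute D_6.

D_6 = 6·44 + 1 = 265.

265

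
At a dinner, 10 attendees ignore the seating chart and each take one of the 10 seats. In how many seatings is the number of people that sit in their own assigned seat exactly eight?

45

Pick the 8 fixed positions: C(10,8) = 45 ways.
The other 2 form a derangement: !2 = 1.
Total: 45 × 1 = 45.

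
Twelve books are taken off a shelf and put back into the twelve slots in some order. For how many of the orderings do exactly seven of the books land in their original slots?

Pick the 7 fixed positions: C(12,7) = 792 ways.
The other 5 form a derangement: !5 = 44.
Total: 792 × 44 = 34848.

34848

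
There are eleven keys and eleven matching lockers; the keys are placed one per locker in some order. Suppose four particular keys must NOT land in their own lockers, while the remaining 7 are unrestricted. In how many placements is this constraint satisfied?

Let A_j be the event that the j-th constrained one is fixed. By inclusion-exclusion over the 4 events:
Σ_{j=0}^{4} (-1)^j C(4,j)(11-j)!
= C(4,0)·11! - C(4,1)·10! + C(4,2)·9! - C(4,3)·8! + C(4,4)·7!
= 39916800 - 14515200 + 2177280 - 161280 + 5040
= 27422640

27422640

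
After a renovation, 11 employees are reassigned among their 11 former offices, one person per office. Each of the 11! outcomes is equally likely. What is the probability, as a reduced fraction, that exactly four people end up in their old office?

103/6720

Favorable outcomes: C(11,4)·!7 = 330·1854 = 611820.
Total outcomes: 11! = 39916800.
Probability = 611820/39916800 = 103/6720.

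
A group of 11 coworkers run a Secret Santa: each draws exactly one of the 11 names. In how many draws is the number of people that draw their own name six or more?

23684

Sum C(11,i)·!(11-i) for i = 6..11:
  i=6: C(11,6)·!5 = 462·44 = 20328
  i=7: C(11,7)·!4 = 330·9 = 2970
  i=8: C(11,8)·!3 = 165·2 = 330
  i=9: C(11,9)·!2 = 55·1 = 55
  i=10: C(11,10)·!1 = 11·0 = 0
  i=11: C(11,11)·!0 = 1·1 = 1
Total = 23684.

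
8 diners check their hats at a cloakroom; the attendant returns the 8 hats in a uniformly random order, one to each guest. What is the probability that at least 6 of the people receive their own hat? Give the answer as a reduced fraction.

29/40320

Favorable outcomes: Σ_{i≥6} C(8,i)·!(8-i) = 28·1 + 8·0 + 1·1 = 29.
Total outcomes: 8! = 40320.
Probability = 29/40320 = 29/40320.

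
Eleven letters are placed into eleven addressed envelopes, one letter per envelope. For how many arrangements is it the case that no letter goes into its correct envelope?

14684570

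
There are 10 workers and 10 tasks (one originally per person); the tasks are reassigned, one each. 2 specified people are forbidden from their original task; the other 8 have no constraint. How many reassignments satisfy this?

Let A_j be the event that the j-th constrained one is fixed. By inclusion-exclusion over the 2 events:
Σ_{j=0}^{2} (-1)^j C(2,j)(10-j)!
= C(2,0)·10! - C(2,1)·9! + C(2,2)·8!
= 3628800 - 725760 + 40320
= 2943360

2943360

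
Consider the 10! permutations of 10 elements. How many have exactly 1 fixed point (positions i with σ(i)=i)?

1334960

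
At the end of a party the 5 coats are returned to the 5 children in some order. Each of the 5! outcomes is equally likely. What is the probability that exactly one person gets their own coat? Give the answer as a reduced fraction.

3/8

Favorable outcomes: C(5,1)·!4 = 5·9 = 45.
Total outcomes: 5! = 120.
Probability = 45/120 = 3/8.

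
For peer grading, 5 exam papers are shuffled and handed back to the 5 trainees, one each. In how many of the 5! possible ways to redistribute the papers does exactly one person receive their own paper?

Choose which one of the 5 is fixed: C(5,1) = 5.
The other 4 form a derangement: !4 = 9.
Total: 5 × 9 = 45.

45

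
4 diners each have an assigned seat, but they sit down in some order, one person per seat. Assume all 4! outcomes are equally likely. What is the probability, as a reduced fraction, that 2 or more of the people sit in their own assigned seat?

7/24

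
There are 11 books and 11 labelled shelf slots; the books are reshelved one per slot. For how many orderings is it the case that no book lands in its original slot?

The subfactorial !11 = [11!/e] (nearest integer).
11! = 39916800, and 39916800/e ≈ 14684570.08, so !11 = 14684570.

14684570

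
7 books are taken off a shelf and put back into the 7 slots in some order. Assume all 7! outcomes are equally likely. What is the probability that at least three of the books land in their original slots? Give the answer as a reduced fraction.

407/5040

Favorable outcomes: Σ_{i≥3} C(7,i)·!(7-i) = 35·9 + 35·2 + 21·1 + 7·0 + 1·1 = 407.
Total outcomes: 7! = 5040.
Probability = 407/5040 = 407/5040.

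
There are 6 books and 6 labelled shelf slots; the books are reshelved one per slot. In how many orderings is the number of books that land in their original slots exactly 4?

15

Choose which 4 of the 6 are fixed: C(6,4) = 15.
The other 2 form a derangement: !2 = 1.
Total: 15 × 1 = 15.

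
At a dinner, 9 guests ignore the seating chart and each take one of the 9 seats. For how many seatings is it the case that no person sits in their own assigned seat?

By inclusion-exclusion, !9 = Σ (-1)^k · 9!/k! for k=0..9
= 9! - 9!/1! + 9!/2! - 9!/3! + 9!/4! - 9!/5! + 9!/6! - 9!/7! + 9!/8! - 9!/9!
= 362880 - 362880 + 181440 - 60480 + 15120 - 3024 + 504 - 72 + 9 - 1
= 133496

133496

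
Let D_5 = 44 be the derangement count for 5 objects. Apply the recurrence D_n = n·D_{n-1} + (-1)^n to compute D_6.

D_6 = 6·44 + 1 = 265.

265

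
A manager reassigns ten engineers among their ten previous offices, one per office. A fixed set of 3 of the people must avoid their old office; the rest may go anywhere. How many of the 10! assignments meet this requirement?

Inclusion-exclusion on the 3 forbidden self-matches:
Σ_{j=0}^{3} (-1)^j C(3,j)(10-j)!
= C(3,0)·10! - C(3,1)·9! + C(3,2)·8! - C(3,3)·7!
= 3628800 - 1088640 + 120960 - 5040
= 2656080

2656080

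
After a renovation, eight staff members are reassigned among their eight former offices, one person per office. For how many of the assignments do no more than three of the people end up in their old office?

Sum C(8,i)·!(8-i) for i = 0..3:
  i=0: C(8,0)·!8 = 1·14833 = 14833
  i=1: C(8,1)·!7 = 8·1854 = 14832
  i=2: C(8,2)·!6 = 28·265 = 7420
  i=3: C(8,3)·!5 = 56·44 = 2464
Total = 39549.

39549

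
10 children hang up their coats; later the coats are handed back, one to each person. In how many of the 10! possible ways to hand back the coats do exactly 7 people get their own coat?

Choose which 7 of the 10 are fixed: C(10,7) = 120.
The other 3 form a derangement: !3 = 2.
Total: 120 × 2 = 240.

240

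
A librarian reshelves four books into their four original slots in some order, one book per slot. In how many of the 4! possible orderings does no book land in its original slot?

The subfactorial !4 = [4!/e] (nearest integer).
4! = 24, and 24/e ≈ 8.83, so !4 = 9.

9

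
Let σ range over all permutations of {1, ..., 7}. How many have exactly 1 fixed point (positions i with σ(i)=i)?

Choose which one of the 7 is fixed: C(7,1) = 7.
The remaining 6 must be deranged: !6 = 265.
Total: 7 × 265 = 1855.

1855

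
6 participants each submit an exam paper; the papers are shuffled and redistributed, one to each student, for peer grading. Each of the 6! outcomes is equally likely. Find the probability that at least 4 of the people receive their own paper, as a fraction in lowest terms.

Favorable outcomes: Σ_{i≥4} C(6,i)·!(6-i) = 15·1 + 6·0 + 1·1 = 16.
Total outcomes: 6! = 720.
Probability = 16/720 = 1/45.

1/45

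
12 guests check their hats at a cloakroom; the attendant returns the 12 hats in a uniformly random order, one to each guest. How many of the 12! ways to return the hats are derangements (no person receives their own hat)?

176214841

The number of derangements of 12 is !12 = Σ_{k=0}^{12} (-1)^k·12!/k!
= 12! - 12!/1! + 12!/2! - 12!/3! + 12!/4! - 12!/5! + 12!/6! - 12!/7! + 12!/8! - 12!/9! + 12!/10! - 12!/11! + 12!/12!
= 479001600 - 479001600 + 239500800 - 79833600 + 19958400 - 3991680 + 665280 - 95040 + 11880 - 1320 + 132 - 12 + 1
= 176214841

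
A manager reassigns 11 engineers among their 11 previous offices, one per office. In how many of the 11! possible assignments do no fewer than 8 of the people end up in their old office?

# with exactly i fixed is C(11,i)·!(11-i); sum over i=8..11:
  i=8: C(11,8)·!3 = 165·2 = 330
  i=9: C(11,9)·!2 = 55·1 = 55
  i=10: C(11,10)·!1 = 11·0 = 0
  i=11: C(11,11)·!0 = 1·1 = 1
Total = 386.

386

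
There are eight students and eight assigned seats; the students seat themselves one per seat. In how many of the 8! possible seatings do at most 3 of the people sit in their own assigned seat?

39549

Sum C(8,i)·!(8-i) for i = 0..3:
  i=0: C(8,0)·!8 = 1·14833 = 14833
  i=1: C(8,1)·!7 = 8·1854 = 14832
  i=2: C(8,2)·!6 = 28·265 = 7420
  i=3: C(8,3)·!5 = 56·44 = 2464
Total = 39549.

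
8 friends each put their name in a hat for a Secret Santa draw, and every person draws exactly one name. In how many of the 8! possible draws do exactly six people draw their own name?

Pick the 6 fixed positions: C(8,6) = 28 ways.
The remaining 2 must be deranged: !2 = 1.
Total: 28 × 1 = 28.

28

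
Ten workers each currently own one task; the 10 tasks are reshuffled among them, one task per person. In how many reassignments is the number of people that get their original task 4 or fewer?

3615536

# with exactly i fixed is C(10,i)·!(10-i); sum over i=0..4:
  i=0: C(10,0)·!10 = 1·1334961 = 1334961
  i=1: C(10,1)·!9 = 10·133496 = 1334960
  i=2: C(10,2)·!8 = 45·14833 = 667485
  i=3: C(10,3)·!7 = 120·1854 = 222480
  i=4: C(10,4)·!6 = 210·265 = 55650
Total = 3615536.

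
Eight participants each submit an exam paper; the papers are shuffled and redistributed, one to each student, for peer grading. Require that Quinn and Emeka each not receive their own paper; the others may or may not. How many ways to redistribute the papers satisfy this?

Inclusion-exclusion on the 2 forbidden self-matches:
Σ_{j=0}^{2} (-1)^j C(2,j)(8-j)!
= C(2,0)·8! - C(2,1)·7! + C(2,2)·6!
= 40320 - 10080 + 720
= 30960

30960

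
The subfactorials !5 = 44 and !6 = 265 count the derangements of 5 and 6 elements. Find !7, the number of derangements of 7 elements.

!7 = (7-1)·(!6 + !5) = 6·(265 + 44) = 6·309 = 1854.

1854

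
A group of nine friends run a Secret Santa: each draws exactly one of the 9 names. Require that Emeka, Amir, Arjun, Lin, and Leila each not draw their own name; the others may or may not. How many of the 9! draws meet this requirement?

205056

Inclusion-exclusion on the 5 forbidden self-matches:
Σ_{j=0}^{5} (-1)^j C(5,j)(9-j)!
= C(5,0)·9! - C(5,1)·8! + C(5,2)·7! - C(5,3)·6! + C(5,4)·5! - C(5,5)·4!
= 362880 - 201600 + 50400 - 7200 + 600 - 24
= 205056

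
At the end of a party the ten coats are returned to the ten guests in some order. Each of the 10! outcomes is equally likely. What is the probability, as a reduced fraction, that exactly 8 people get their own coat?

1/80640

Favorable outcomes: C(10,8)·!2 = 45·1 = 45.
Total outcomes: 10! = 3628800.
Probability = 45/3628800 = 1/80640.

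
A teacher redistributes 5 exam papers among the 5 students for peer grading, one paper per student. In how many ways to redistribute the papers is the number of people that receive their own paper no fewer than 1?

# with exactly i fixed is C(5,i)·!(5-i); sum over i=1..5:
  i=1: C(5,1)·!4 = 5·9 = 45
  i=2: C(5,2)·!3 = 10·2 = 20
  i=3: C(5,3)·!2 = 10·1 = 10
  i=4: C(5,4)·!1 = 5·0 = 0
  i=5: C(5,5)·!0 = 1·1 = 1
Total = 76.

76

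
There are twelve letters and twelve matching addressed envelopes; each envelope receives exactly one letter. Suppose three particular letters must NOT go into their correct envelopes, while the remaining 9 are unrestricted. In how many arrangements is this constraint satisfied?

Let A_j be the event that the j-th constrained one is fixed. By inclusion-exclusion over the 3 events:
Σ_{j=0}^{3} (-1)^j C(3,j)(12-j)!
= C(3,0)·12! - C(3,1)·11! + C(3,2)·10! - C(3,3)·9!
= 479001600 - 119750400 + 10886400 - 362880
= 369774720

369774720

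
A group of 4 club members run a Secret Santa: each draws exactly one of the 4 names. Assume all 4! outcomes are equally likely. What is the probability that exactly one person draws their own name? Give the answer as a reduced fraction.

1/3

Favorable outcomes: C(4,1)·!3 = 4·2 = 8.
Total outcomes: 4! = 24.
Probability = 8/24 = 1/3.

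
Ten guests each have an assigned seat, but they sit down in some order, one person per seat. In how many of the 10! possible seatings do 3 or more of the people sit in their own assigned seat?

291394

# with exactly i fixed is C(10,i)·!(10-i); sum over i=3..10:
  i=3: C(10,3)·!7 = 120·1854 = 222480
  i=4: C(10,4)·!6 = 210·265 = 55650
  i=5: C(10,5)·!5 = 252·44 = 11088
  i=6: C(10,6)·!4 = 210·9 = 1890
  i=7: C(10,7)·!3 = 120·2 = 240
  i=8: C(10,8)·!2 = 45·1 = 45
  i=9: C(10,9)·!1 = 10·0 = 0
  i=10: C(10,10)·!0 = 1·1 = 1
Total = 291394.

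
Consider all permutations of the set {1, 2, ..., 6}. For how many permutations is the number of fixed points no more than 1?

529

# with exactly i fixed is C(6,i)·!(6-i); sum over i=0..1:
  i=0: C(6,0)·!6 = 1·265 = 265
  i=1: C(6,1)·!5 = 6·44 = 264
Total = 529.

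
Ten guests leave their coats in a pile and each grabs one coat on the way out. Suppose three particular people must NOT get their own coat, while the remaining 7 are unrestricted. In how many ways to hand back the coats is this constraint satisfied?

2656080

Let A_j be the event that the j-th constrained one is fixed. By inclusion-exclusion over the 3 events:
Σ_{j=0}^{3} (-1)^j C(3,j)(10-j)!
= C(3,0)·10! - C(3,1)·9! + C(3,2)·8! - C(3,3)·7!
= 3628800 - 1088640 + 120960 - 5040
= 2656080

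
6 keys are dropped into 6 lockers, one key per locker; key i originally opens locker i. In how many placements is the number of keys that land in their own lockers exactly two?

135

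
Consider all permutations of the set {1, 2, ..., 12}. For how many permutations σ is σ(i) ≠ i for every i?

176214841

Recurrence: !12 = 11·(!11 + !10).
!12 = 11·(14684570 + 1334961) = 11·16019531 = 176214841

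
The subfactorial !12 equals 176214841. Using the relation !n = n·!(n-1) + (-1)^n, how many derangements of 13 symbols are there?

2290792932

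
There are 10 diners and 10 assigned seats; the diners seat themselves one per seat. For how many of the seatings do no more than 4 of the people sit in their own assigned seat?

Sum C(10,i)·!(10-i) for i = 0..4:
  i=0: C(10,0)·!10 = 1·1334961 = 1334961
  i=1: C(10,1)·!9 = 10·133496 = 1334960
  i=2: C(10,2)·!8 = 45·14833 = 667485
  i=3: C(10,3)·!7 = 120·1854 = 222480
  i=4: C(10,4)·!6 = 210·265 = 55650
Total = 3615536.

3615536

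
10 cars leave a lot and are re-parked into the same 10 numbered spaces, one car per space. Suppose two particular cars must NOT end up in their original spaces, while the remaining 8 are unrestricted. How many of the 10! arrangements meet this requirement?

2943360

Inclusion-exclusion on the 2 forbidden self-matches:
Σ_{j=0}^{2} (-1)^j C(2,j)(10-j)!
= C(2,0)·10! - C(2,1)·9! + C(2,2)·8!
= 3628800 - 725760 + 40320
= 2943360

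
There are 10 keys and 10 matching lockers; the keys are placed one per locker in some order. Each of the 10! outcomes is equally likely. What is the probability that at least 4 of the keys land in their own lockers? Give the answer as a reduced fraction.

34457/1814400

Favorable outcomes: Σ_{i≥4} C(10,i)·!(10-i) = 210·265 + 252·44 + 210·9 + 120·2 + 45·1 + 10·0 + 1·1 = 68914.
Total outcomes: 10! = 3628800.
Probability = 68914/3628800 = 34457/1814400.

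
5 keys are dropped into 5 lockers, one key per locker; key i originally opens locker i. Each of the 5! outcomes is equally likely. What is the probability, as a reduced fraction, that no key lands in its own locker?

11/30

Favorable outcomes: !5 = 44.
Total outcomes: 5! = 120.
Probability = 44/120 = 11/30.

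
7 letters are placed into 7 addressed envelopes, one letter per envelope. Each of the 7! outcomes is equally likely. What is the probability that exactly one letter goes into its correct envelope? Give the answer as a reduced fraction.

53/144

Favorable outcomes: C(7,1)·!6 = 7·265 = 1855.
Total outcomes: 7! = 5040.
Probability = 1855/5040 = 53/144.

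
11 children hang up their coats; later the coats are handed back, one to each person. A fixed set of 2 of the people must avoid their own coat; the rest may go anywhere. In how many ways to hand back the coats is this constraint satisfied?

33022080

Let A_j be the event that the j-th constrained one is fixed. By inclusion-exclusion over the 2 events:
Σ_{j=0}^{2} (-1)^j C(2,j)(11-j)!
= C(2,0)·11! - C(2,1)·10! + C(2,2)·9!
= 39916800 - 7257600 + 362880
= 33022080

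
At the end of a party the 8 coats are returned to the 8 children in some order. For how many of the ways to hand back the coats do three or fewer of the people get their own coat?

39549

# with exactly i fixed is C(8,i)·!(8-i); sum over i=0..3:
  i=0: C(8,0)·!8 = 1·14833 = 14833
  i=1: C(8,1)·!7 = 8·1854 = 14832
  i=2: C(8,2)·!6 = 28·265 = 7420
  i=3: C(8,3)·!5 = 56·44 = 2464
Total = 39549.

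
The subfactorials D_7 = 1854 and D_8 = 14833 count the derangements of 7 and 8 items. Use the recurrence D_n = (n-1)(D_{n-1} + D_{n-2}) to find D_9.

133496

D_9 = (9-1)·(D_8 + D_7) = 8·(14833 + 1854) = 8·16687 = 133496.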